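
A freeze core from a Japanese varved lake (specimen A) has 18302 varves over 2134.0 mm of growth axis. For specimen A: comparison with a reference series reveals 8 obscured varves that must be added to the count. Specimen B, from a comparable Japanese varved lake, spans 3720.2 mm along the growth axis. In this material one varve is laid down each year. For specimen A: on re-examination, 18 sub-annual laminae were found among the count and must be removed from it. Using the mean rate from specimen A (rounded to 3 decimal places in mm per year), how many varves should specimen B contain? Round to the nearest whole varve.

Specimen A: correcting the raw count gives 18302 − 18 + 8 = 18292 true varves.
A: Extension rate ≈ 2134.0 / 18292 = 0.117 mm/yr.
Specimen B: 3720.2 mm / 0.117 mm per year = 31796.58 years ≈ 31797 varves.

31797 varves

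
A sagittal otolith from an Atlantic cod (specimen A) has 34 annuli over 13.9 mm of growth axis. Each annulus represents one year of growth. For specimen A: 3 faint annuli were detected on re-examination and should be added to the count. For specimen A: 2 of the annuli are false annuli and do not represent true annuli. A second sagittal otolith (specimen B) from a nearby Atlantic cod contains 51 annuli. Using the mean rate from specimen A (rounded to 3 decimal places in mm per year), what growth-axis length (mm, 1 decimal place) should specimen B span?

Specimen A: true annulus count = 34 − 2 + 3 = 35.
A: Extension rate ≈ 13.9 / 35 = 0.397 mm per year.
For B, 0.397 mm/year × 51 years = 20.2 mm.

20.2 mm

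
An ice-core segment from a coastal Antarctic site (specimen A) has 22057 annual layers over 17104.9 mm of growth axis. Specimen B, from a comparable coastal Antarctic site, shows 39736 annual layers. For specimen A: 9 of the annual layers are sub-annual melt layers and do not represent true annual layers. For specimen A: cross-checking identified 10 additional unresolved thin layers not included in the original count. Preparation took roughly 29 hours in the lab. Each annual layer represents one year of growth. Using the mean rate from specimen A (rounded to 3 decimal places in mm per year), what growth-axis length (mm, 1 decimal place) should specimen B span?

Specimen A: after corrections the count is 22057 − 9 + 10 = 22058 annual layers.
A: Extension rate ≈ 17104.9 / 22058 = 0.775 mm/year.
For B, 0.775 mm/year × 39736 years = 30795.4 mm.

30795.4 mm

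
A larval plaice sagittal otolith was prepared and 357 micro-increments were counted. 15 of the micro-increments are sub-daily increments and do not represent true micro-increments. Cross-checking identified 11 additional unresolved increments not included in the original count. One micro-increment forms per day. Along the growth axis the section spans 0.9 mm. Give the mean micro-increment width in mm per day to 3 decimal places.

Correcting the raw count gives 357 − 15 + 11 = 353 true micro-increments.
0.9 mm over 353 days gives 0.9 / 353 ≈ 0.003 mm per day.

0.003 mm per day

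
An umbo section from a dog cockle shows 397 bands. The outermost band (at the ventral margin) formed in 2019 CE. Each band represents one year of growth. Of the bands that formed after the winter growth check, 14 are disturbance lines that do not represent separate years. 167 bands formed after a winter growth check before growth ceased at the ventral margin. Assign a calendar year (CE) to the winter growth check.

167 bands post-date the winter growth check.
Removing the 14 false bands leaves 167 − 14 = 153 true bands beyond the winter growth check.
The band at the ventral margin is 2019 CE, so the winter growth check dates to 2019 − 153 = 1866 CE.

1866 CE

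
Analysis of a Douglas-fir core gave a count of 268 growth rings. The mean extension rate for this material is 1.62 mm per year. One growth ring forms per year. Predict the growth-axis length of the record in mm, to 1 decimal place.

434.2 mm

268 years of growth are recorded.
Predicted length = 1.62 mm/year × 268 years = 434.2 mm.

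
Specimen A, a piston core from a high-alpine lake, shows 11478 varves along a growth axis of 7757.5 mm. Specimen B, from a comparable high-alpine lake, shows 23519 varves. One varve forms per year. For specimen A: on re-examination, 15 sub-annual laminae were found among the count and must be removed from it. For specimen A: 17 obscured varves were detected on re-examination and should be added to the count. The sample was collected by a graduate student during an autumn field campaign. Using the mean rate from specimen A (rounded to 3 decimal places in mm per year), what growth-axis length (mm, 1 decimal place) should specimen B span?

15898.8 mm

Specimen A: correcting the raw count gives 11478 − 15 + 17 = 11480 true varves.
A: 7757.5 mm over 11480 years gives 7757.5 / 11480 ≈ 0.676 mm/yr.
Length of B = 0.676 × 23519 = 15898.8 mm.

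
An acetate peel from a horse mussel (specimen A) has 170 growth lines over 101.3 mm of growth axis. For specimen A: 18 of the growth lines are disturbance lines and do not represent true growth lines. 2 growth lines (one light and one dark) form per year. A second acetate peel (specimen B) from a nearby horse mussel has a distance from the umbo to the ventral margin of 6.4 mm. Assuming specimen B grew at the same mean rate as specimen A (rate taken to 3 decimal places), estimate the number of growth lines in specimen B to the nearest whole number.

Specimen A: true growth line count = 170 − 18 = 152.
Specimen A: 152 growth lines at 2 per year is 152 / 2 = 76 years.
A: 101.3 mm over 76 years gives 101.3 / 76 ≈ 1.333 mm per year.
Specimen B: 6.4 mm / 1.333 mm per year = 4.80 years; at 2 growth lines per year that is 4.80 × 2 ≈ 10 growth lines.

10 growth lines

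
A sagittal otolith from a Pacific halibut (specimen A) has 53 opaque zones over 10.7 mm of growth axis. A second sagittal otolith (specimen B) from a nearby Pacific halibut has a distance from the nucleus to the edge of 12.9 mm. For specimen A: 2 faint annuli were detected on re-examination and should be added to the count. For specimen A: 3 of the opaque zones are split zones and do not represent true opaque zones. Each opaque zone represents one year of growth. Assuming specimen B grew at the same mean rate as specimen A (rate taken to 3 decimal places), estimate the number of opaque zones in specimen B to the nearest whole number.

63 opaque zones

Specimen A: adjusted count: 53 − 3 + 2 = 52 opaque zones.
A: 10.7 mm over 52 years gives 10.7 / 52 ≈ 0.206 mm per year.
B spans 12.9 / 0.206 = 62.62 years ≈ 63 opaque zones.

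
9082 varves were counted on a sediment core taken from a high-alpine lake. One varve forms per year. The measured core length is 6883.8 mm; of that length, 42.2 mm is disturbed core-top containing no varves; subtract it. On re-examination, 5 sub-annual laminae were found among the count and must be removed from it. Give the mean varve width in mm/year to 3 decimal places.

0.754 mm/year

True varve count = 9082 − 5 = 9077.
Net length = 6883.8 − 42.2 = 6841.6 mm.
Mean rate = 6841.6 mm / 9077 years ≈ 0.754 mm/year.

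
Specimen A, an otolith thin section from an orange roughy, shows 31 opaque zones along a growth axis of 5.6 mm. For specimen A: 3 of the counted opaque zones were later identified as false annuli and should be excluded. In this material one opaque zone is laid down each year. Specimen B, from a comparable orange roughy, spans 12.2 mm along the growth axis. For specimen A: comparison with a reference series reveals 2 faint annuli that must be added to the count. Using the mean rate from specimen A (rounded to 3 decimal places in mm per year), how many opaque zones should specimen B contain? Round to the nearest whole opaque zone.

65 opaque zones

Specimen A: correcting the raw count gives 31 − 3 + 2 = 30 true opaque zones.
A: Mean rate = 5.6 mm / 30 years ≈ 0.187 mm/year.
B spans 12.2 / 0.187 = 65.24 years ≈ 65 opaque zones.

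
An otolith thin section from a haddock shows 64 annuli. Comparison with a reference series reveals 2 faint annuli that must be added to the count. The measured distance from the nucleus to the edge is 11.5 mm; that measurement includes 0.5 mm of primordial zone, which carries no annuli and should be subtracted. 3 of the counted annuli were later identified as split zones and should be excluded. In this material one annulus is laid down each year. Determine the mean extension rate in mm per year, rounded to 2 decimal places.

After corrections the count is 64 − 3 + 2 = 63 annuli.
The growth record spans 11.5 − 0.5 = 11.0 mm.
Mean rate = 11.0 mm / 63 years ≈ 0.17 mm per year.

0.17 mm per year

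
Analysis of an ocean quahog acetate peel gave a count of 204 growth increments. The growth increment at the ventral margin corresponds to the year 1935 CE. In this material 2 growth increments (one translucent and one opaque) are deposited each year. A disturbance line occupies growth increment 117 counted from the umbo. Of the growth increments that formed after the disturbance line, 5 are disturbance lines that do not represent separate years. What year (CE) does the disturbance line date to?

204 − 117 = 87 growth increments lie beyond the disturbance line toward the ventral margin.
Excluding 5 false growth increments: 87 − 5 = 82.
82 growth increments at 2 per year is 82 / 2 = 41 years.
1935 − 41 = 1894 CE.

1894 CE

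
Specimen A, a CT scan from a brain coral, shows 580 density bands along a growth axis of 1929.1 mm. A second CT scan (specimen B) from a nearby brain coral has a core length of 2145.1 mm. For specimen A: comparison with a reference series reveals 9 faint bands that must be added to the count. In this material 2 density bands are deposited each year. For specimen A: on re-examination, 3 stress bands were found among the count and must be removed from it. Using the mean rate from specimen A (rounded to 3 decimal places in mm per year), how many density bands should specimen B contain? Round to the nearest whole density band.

Specimen A: true density band count = 580 − 3 + 9 = 586.
Specimen A: with 2 density bands per year, 586 / 2 = 293 years.
A: Mean rate = 1929.1 mm / 293 years ≈ 6.584 mm/yr.
B spans 2145.1 / 6.584 = 325.80 years; at 2 density bands per year that is 325.80 × 2 ≈ 652 density bands.

652 density bands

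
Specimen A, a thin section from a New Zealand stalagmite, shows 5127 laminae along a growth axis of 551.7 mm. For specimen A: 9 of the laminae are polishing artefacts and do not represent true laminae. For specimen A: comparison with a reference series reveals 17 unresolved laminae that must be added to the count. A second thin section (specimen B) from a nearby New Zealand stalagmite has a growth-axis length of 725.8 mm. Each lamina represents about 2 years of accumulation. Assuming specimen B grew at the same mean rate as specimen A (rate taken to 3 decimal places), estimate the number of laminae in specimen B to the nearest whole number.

Specimen A: true lamina count = 5127 − 9 + 17 = 5135.
Specimen A: multiplying by 2 years per lamina: 5135 × 2 = 10270 years.
A: Mean rate = 551.7 mm / 10270 years ≈ 0.054 mm per year.
Specimen B: 725.8 mm / 0.054 mm per year = 13440.74 years; at 2 years per lamina that is 13440.74 / 2 ≈ 6720 laminae.

6720 laminae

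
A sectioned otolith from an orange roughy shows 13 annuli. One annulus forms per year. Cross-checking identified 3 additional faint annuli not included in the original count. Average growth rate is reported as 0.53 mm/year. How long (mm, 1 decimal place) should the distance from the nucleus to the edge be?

After corrections the count is 13 + 3 = 16 annuli.
Length ≈ 0.53 × 16 = 8.5 mm.

8.5 mm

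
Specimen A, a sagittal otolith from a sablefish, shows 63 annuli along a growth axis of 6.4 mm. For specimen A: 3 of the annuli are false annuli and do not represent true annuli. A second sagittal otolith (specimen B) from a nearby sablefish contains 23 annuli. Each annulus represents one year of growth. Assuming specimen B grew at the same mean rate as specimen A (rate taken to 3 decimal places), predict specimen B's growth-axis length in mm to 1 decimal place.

Specimen A: after corrections the count is 63 − 3 = 60 annuli.
A: Extension rate ≈ 6.4 / 60 = 0.107 mm/yr.
For B, 0.107 mm/year × 23 years = 2.5 mm.

2.5 mm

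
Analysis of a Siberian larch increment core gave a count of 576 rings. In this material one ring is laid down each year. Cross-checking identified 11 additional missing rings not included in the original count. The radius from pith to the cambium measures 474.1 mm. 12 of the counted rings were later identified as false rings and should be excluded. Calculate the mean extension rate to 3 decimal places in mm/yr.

0.825 mm/yr

Adjusted count: 576 − 12 + 11 = 575 rings.
474.1 mm over 575 years gives 474.1 / 575 ≈ 0.825 mm/yr.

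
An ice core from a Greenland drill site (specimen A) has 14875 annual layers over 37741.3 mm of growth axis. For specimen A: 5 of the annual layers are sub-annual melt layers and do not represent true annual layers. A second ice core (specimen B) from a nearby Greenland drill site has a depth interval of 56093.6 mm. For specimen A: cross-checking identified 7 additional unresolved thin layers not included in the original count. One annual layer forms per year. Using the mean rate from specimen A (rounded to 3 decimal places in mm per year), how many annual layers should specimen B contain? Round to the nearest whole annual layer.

Specimen A: true annual layer count = 14875 − 5 + 7 = 14877.
A: 37741.3 mm over 14877 years gives 37741.3 / 14877 ≈ 2.537 mm/yr.
B spans 56093.6 / 2.537 = 22110.21 years ≈ 22110 annual layers.

22110 annual layers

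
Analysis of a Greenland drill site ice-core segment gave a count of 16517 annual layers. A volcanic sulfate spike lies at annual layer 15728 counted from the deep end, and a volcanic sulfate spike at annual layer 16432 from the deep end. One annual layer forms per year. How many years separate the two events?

704 yr

Separation: 16432 − 15728 = 704 annual layers.
One annual layer per year makes the interval 704 years.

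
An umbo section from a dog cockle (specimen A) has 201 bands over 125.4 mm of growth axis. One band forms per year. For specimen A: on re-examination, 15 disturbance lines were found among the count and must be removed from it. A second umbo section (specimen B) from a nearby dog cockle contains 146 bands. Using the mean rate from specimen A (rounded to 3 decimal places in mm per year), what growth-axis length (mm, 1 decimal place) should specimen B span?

98.4 mm

Specimen A: true band count = 201 − 15 = 186.
A: 125.4 mm over 186 years gives 125.4 / 186 ≈ 0.674 mm per year.
Length of B = 0.674 × 146 = 98.4 mm.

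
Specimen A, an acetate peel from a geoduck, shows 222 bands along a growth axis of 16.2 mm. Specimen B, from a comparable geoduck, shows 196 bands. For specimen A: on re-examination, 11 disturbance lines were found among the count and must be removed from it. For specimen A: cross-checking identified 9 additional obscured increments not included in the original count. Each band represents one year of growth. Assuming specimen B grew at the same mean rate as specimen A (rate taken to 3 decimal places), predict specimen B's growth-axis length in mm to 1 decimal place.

Specimen A: adjusted count: 222 − 11 + 9 = 220 bands.
A: 16.2 mm over 220 years gives 16.2 / 220 ≈ 0.074 mm/year.
Length of B = 0.074 × 196 = 14.5 mm.

14.5 mm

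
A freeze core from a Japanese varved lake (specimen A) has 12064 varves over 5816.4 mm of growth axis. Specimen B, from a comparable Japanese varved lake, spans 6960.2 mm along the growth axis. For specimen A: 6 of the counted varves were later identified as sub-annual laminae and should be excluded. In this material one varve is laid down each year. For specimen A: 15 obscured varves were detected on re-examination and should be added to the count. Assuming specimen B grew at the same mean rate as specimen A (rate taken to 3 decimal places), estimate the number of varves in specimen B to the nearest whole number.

14440 varves

Specimen A: correcting the raw count gives 12064 − 6 + 15 = 12073 true varves.
A: 5816.4 mm over 12073 years gives 5816.4 / 12073 ≈ 0.482 mm per year.
B spans 6960.2 / 0.482 = 14440.25 years ≈ 14440 varves.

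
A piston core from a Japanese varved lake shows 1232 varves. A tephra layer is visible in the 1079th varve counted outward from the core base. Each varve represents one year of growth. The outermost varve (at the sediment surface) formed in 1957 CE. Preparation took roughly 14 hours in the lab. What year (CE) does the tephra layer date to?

1232 − 1079 = 153 varves lie beyond the tephra layer toward the sediment surface.
Counting back 153 years from 1957 CE places the tephra layer in 1957 − 153 = 1804 CE.

1804 CE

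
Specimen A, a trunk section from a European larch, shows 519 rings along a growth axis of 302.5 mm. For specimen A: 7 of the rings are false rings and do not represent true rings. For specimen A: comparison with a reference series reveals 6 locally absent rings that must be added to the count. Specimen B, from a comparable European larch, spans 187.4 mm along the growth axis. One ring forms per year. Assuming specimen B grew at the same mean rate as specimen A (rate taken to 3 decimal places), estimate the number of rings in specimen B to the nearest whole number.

321 rings

Specimen A: correcting the raw count gives 519 − 7 + 6 = 518 true rings.
A: 302.5 mm over 518 years gives 302.5 / 518 ≈ 0.584 mm/yr.
Specimen B: 187.4 mm / 0.584 mm per year = 320.89 years ≈ 321 rings.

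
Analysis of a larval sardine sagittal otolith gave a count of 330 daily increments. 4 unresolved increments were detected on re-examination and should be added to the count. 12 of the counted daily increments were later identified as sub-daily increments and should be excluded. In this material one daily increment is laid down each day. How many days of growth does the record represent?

After corrections the count is 330 − 12 + 4 = 322 daily increments.
With a one-to-one daily increment periodicity this is 322 days.

322 days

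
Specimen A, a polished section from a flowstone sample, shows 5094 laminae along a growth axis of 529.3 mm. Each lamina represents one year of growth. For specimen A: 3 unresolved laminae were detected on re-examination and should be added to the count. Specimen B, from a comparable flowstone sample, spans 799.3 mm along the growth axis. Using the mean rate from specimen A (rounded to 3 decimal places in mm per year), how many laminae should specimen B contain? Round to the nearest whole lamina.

Specimen A: true lamina count = 5094 + 3 = 5097.
A: Mean rate = 529.3 mm / 5097 years ≈ 0.104 mm per year.
B spans 799.3 / 0.104 = 7685.58 years ≈ 7686 laminae.

7686 laminae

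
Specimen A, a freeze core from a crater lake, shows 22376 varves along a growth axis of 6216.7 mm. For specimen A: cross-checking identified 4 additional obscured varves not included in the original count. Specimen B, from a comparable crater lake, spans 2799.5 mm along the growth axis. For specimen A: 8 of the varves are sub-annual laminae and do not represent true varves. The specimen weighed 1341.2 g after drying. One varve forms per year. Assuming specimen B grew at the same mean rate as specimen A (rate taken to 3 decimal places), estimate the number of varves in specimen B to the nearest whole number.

10070 varves

Specimen A: true varve count = 22376 − 8 + 4 = 22372.
A: Mean rate = 6216.7 mm / 22372 years ≈ 0.278 mm/year.
B spans 2799.5 / 0.278 = 10070.14 years ≈ 10070 varves.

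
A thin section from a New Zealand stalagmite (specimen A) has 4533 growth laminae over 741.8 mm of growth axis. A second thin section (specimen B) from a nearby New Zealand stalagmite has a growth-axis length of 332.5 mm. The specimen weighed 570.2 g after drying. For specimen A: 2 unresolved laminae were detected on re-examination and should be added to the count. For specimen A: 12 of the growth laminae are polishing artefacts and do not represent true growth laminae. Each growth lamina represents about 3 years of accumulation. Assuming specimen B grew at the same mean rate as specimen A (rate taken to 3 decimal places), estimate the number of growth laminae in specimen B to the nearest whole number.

2015 growth laminae

Specimen A: after corrections the count is 4533 − 12 + 2 = 4523 growth laminae.
Specimen A: multiplying by 3 years per growth lamina: 4523 × 3 = 13569 years.
A: Extension rate ≈ 741.8 / 13569 = 0.055 mm per year.
For B, 332.5 / 0.055 = 6045.45 years; at 3 years per growth lamina that is 6045.45 / 3 ≈ 2015 growth laminae.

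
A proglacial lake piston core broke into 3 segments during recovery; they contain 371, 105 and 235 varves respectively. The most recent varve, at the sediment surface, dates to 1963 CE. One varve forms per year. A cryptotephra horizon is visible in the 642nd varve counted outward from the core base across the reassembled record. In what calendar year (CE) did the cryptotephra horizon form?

Total varves = 371 + 105 + 235 = 711.
The cryptotephra horizon sits at varve 642 from the core base, so 711 − 642 = 69 varves formed after it.
The varve at the sediment surface is 1963 CE, so the cryptotephra horizon dates to 1963 − 69 = 1894 CE.

1894 CE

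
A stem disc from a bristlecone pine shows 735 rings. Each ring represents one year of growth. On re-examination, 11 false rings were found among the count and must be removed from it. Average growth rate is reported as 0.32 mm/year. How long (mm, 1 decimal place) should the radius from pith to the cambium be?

231.7 mm

After corrections the count is 735 − 11 = 724 rings.
Length ≈ 0.32 × 724 = 231.7 mm.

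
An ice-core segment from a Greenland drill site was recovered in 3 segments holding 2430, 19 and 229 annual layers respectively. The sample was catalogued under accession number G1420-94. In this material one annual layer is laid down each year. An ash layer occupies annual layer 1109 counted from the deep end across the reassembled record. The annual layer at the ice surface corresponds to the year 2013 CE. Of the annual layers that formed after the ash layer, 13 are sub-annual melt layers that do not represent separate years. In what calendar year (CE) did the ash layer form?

Total annual layers = 2430 + 19 + 229 = 2678.
2678 − 1109 = 1569 annual layers lie beyond the ash layer toward the ice surface.
Excluding 13 false annual layers: 1569 − 13 = 1556.
Counting back 1556 years from 2013 CE places the ash layer in 2013 − 1556 = 457 CE.

457 CE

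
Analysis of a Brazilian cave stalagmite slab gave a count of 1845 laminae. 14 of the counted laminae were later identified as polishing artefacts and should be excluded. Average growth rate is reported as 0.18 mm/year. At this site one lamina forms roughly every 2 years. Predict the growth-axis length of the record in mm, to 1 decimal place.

Correcting the raw count gives 1845 − 14 = 1831 true laminae.
1831 laminae at 2 years each span 1831 × 2 = 3662 years.
3662 years at 0.18 mm/year gives 0.18 × 3662 = 659.2 mm.

659.2 mm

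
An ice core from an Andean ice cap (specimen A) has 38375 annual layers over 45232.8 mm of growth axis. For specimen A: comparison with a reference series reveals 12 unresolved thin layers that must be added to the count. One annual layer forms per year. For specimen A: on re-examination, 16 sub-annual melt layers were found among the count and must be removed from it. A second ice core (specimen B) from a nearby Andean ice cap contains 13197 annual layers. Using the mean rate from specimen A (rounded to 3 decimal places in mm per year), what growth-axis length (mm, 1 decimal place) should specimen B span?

Specimen A: correcting the raw count gives 38375 − 16 + 12 = 38371 true annual layers.
A: Extension rate ≈ 45232.8 / 38371 = 1.179 mm per year.
Length of B = 1.179 × 13197 = 15559.3 mm.

15559.3 mm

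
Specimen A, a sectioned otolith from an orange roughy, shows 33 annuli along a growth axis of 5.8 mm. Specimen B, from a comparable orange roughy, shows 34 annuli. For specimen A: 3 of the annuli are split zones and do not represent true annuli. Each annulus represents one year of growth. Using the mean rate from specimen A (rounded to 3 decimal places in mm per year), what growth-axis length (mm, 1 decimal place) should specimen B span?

Specimen A: correcting the raw count gives 33 − 3 = 30 true annuli.
A: Extension rate ≈ 5.8 / 30 = 0.193 mm/year.
Length of B = 0.193 × 34 = 6.6 mm.

6.6 mm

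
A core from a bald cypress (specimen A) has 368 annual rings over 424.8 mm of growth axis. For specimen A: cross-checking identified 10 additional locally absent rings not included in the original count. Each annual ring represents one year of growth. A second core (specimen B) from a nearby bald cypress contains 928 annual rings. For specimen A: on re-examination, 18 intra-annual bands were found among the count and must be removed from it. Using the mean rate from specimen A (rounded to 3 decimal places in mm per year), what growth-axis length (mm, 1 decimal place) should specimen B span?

Specimen A: adjusted count: 368 − 18 + 10 = 360 annual rings.
A: Mean rate = 424.8 mm / 360 years ≈ 1.180 mm/year.
Length of B = 1.180 × 928 = 1095.0 mm.

1095.0 mm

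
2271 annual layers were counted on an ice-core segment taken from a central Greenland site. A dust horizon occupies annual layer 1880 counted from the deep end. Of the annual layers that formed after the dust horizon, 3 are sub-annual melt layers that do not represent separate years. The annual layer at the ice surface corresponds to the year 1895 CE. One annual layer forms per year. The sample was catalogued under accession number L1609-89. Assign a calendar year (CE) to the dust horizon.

1507 CE

The dust horizon sits at annual layer 1880 from the deep end, so 2271 − 1880 = 391 annual layers formed after it.
Removing the 3 false annual layers leaves 391 − 3 = 388 true annual layers beyond the dust horizon.
1895 − 388 = 1507 CE.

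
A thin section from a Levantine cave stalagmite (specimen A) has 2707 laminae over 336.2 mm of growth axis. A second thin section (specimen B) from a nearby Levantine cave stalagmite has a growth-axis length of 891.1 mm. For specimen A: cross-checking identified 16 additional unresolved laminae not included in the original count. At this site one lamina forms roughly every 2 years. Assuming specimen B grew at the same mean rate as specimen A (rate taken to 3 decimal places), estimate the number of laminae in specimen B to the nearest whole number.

Specimen A: correcting the raw count gives 2707 + 16 = 2723 true laminae.
Specimen A: at 2 years per lamina, 2723 × 2 = 5446 years.
A: Extension rate ≈ 336.2 / 5446 = 0.062 mm/yr.
Specimen B: 891.1 mm / 0.062 mm per year = 14372.58 years; at 2 years per lamina that is 14372.58 / 2 ≈ 7186 laminae.

7186 laminae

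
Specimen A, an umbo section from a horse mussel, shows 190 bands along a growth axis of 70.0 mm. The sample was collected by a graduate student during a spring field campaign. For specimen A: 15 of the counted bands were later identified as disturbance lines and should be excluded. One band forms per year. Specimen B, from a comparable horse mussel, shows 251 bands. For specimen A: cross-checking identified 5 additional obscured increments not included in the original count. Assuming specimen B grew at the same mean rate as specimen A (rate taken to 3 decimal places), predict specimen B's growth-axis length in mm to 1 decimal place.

97.6 mm

Specimen A: correcting the raw count gives 190 − 15 + 5 = 180 true bands.
A: 70.0 mm over 180 years gives 70.0 / 180 ≈ 0.389 mm/yr.
Length of B = 0.389 × 251 = 97.6 mm.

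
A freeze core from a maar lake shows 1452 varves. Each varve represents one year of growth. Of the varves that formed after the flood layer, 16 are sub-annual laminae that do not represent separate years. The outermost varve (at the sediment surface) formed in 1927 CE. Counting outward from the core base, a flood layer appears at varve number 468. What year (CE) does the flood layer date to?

The flood layer sits at varve 468 from the core base, so 1452 − 468 = 984 varves formed after it.
Excluding 16 false varves: 984 − 16 = 968.
1927 − 968 = 959 CE.

959 CE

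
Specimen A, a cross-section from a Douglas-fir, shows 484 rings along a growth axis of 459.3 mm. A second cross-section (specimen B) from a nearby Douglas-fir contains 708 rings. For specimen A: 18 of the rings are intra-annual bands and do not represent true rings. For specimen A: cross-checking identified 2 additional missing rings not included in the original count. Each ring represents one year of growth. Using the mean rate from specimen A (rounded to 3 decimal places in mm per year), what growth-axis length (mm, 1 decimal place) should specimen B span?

694.5 mm

Specimen A: true ring count = 484 − 18 + 2 = 468.
A: Extension rate ≈ 459.3 / 468 = 0.981 mm/year.
For B, 0.981 mm/year × 708 years = 694.5 mm.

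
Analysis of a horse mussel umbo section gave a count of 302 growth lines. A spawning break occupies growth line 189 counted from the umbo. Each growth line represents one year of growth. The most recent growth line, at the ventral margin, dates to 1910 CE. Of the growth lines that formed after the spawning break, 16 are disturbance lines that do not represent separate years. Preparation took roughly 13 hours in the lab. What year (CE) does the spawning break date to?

302 − 189 = 113 growth lines lie beyond the spawning break toward the ventral margin.
Removing the 16 false growth lines leaves 113 − 16 = 97 true growth lines beyond the spawning break.
1910 − 97 = 1813 CE.

1813 CE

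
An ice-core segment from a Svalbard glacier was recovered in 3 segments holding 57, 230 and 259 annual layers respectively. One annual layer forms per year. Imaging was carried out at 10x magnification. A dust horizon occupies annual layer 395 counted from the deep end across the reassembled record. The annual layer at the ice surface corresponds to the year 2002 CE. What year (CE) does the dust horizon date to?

Total annual layers = 57 + 230 + 259 = 546.
The dust horizon sits at annual layer 395 from the deep end, so 546 − 395 = 151 annual layers formed after it.
The annual layer at the ice surface is 2002 CE, so the dust horizon dates to 2002 − 151 = 1851 CE.

1851 CE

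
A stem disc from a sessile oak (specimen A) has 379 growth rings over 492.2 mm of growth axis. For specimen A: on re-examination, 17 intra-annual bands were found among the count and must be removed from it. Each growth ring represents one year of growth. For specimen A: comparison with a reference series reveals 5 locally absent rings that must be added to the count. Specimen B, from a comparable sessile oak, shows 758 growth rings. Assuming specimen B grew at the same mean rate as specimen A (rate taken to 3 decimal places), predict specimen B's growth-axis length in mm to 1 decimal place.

1016.5 mm

Specimen A: after corrections the count is 379 − 17 + 5 = 367 growth rings.
A: 492.2 mm over 367 years gives 492.2 / 367 ≈ 1.341 mm/year.
B's length ≈ 1.341 × 758 = 1016.5 mm.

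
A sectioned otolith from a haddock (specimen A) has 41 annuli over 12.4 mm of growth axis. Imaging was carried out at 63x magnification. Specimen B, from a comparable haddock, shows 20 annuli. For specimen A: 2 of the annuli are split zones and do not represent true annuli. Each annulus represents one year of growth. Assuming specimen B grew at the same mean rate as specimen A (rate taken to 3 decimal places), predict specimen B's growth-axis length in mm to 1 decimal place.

Specimen A: adjusted count: 41 − 2 = 39 annuli.
A: Extension rate ≈ 12.4 / 39 = 0.318 mm/yr.
For B, 0.318 mm/year × 20 years = 6.4 mm.

6.4 mm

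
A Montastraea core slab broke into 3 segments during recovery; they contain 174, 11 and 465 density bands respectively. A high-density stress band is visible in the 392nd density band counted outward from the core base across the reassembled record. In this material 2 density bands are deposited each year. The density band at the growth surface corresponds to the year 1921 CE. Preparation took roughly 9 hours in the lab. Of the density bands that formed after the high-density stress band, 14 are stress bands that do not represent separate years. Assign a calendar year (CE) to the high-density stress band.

Total density bands = 174 + 11 + 465 = 650.
650 − 392 = 258 density bands lie beyond the high-density stress band toward the growth surface.
Excluding 14 false density bands: 258 − 14 = 244.
Dividing by 2 density bands per year: 244 / 2 = 122 years.
Counting back 122 years from 1921 CE places the high-density stress band in 1921 − 122 = 1799 CE.

1799 CE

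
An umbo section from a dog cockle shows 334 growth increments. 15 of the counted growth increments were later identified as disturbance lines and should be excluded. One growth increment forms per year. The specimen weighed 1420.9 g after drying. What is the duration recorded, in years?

319 years

Correcting the raw count gives 334 − 15 = 319 true growth increments.
One growth increment per year makes the duration 319 years.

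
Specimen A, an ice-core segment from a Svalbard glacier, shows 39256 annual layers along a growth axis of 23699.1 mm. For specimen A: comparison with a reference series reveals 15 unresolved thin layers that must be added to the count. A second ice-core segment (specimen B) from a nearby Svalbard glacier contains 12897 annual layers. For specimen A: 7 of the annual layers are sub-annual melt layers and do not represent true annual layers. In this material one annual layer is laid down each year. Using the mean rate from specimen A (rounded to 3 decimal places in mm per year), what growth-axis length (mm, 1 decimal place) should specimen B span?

Specimen A: after corrections the count is 39256 − 7 + 15 = 39264 annual layers.
A: Extension rate ≈ 23699.1 / 39264 = 0.604 mm per year.
For B, 0.604 mm/year × 12897 years = 7789.8 mm.

7789.8 mm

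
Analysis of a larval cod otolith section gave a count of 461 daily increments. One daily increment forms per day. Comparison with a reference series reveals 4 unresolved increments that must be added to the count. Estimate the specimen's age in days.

465 days

True daily increment count = 461 + 4 = 465.
At one daily increment per day, that is 465 days.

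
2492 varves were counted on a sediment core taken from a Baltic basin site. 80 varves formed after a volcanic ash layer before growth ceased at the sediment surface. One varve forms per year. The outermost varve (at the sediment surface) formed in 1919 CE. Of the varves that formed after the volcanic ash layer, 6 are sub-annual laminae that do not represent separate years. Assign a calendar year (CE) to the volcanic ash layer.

1845 CE

There are 80 varves younger than the volcanic ash layer.
Removing the 6 false varves leaves 80 − 6 = 74 true varves beyond the volcanic ash layer.
Counting back 74 years from 1919 CE places the volcanic ash layer in 1919 − 74 = 1845 CE.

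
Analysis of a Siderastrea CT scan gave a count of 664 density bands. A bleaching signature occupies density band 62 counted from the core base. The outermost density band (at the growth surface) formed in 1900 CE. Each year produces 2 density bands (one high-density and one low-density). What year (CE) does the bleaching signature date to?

1599 CE

Between density band 62 and the growth surface there are 664 − 62 = 602 density bands.
Dividing by 2 density bands per year: 602 / 2 = 301 years.
1900 − 301 = 1599 CE.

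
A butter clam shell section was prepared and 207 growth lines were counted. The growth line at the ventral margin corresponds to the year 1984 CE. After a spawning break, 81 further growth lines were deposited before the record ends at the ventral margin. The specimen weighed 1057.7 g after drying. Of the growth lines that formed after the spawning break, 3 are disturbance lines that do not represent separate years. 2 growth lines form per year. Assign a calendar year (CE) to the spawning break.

There are 81 growth lines younger than the spawning break.
Excluding 3 false growth lines: 81 − 3 = 78.
Dividing by 2 growth lines per year: 78 / 2 = 39 years.
The growth line at the ventral margin is 1984 CE, so the spawning break dates to 1984 − 39 = 1945 CE.

1945 CE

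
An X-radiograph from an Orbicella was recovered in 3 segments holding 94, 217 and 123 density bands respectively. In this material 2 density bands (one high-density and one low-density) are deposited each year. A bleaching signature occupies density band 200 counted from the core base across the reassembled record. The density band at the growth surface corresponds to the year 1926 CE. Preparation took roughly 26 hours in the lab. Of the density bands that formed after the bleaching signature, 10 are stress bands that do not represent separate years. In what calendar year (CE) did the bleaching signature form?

1814 CE

Total density bands = 94 + 217 + 123 = 434.
Between density band 200 and the growth surface there are 434 − 200 = 234 density bands.
234 − 10 false = 224 true density bands after the bleaching signature.
224 density bands at 2 per year is 224 / 2 = 112 years.
1926 − 112 = 1814 CE.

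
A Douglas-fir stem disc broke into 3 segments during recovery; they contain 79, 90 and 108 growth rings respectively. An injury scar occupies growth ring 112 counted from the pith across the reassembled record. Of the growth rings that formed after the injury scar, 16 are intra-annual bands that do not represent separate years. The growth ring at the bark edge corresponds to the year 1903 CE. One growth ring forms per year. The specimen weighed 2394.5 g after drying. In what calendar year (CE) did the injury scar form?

1754 CE

Total growth rings = 79 + 90 + 108 = 277.
The injury scar sits at growth ring 112 from the pith, so 277 − 112 = 165 growth rings formed after it.
Excluding 16 false growth rings: 165 − 16 = 149.
The growth ring at the bark edge is 1903 CE, so the injury scar dates to 1903 − 149 = 1754 CE.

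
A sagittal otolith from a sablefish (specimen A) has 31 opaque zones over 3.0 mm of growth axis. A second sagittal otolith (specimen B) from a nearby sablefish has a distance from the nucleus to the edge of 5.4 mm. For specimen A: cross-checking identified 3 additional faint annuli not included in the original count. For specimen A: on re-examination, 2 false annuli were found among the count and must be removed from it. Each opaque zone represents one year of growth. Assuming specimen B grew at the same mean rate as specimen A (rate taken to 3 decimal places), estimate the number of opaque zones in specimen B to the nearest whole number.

57 opaque zones

Specimen A: after corrections the count is 31 − 2 + 3 = 32 opaque zones.
A: Extension rate ≈ 3.0 / 32 = 0.094 mm per year.
Specimen B: 5.4 mm / 0.094 mm per year = 57.45 years ≈ 57 opaque zones.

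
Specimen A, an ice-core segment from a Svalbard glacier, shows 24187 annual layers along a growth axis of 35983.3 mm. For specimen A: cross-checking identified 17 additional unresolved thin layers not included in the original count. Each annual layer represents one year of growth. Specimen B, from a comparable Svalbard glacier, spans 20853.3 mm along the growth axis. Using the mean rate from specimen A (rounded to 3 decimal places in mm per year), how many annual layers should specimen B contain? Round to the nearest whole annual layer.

Specimen A: correcting the raw count gives 24187 + 17 = 24204 true annual layers.
A: 35983.3 mm over 24204 years gives 35983.3 / 24204 ≈ 1.487 mm per year.
B spans 20853.3 / 1.487 = 14023.74 years ≈ 14024 annual layers.

14024 annual layers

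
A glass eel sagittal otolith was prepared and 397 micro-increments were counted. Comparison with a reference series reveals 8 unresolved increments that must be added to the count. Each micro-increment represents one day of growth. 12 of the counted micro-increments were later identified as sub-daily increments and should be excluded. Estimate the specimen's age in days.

Correcting the raw count gives 397 − 12 + 8 = 393 true micro-increments.
With a one-to-one micro-increment periodicity this is 393 days.

393 d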